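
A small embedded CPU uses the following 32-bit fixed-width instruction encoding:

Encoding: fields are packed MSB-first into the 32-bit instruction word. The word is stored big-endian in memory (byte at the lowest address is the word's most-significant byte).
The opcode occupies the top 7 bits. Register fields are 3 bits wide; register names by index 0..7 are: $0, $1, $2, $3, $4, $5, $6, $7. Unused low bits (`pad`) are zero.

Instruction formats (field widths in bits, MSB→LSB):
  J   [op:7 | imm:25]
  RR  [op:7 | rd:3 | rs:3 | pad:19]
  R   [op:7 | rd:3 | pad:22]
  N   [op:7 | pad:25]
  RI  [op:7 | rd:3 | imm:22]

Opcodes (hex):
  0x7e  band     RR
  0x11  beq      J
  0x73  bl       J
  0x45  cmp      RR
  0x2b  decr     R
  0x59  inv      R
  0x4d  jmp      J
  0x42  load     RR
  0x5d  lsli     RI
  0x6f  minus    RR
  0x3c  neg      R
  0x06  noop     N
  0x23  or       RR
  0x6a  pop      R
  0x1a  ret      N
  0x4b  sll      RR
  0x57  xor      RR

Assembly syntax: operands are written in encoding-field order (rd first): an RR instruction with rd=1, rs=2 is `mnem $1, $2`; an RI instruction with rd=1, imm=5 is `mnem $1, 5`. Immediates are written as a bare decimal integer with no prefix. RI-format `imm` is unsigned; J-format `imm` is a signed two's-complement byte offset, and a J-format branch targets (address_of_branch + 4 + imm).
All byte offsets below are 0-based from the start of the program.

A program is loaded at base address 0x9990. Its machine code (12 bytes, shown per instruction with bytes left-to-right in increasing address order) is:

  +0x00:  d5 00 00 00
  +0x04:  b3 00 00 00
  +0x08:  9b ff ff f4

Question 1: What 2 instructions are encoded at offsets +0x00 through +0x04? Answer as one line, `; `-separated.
pop $4; inv $4

@+00  big-endian(d5 00 00 00) = 0xd5000000
  op=0xd5000000>>25=0x6a ⇒ pop (R)
  rd@[24:22]=0x4 ⇒ $4
@+04  big-endian(b3 00 00 00) = 0xb3000000
  op=0xb3000000>>25=0x59 ⇒ inv (R)
  rd@[24:22]=0x4 ⇒ $4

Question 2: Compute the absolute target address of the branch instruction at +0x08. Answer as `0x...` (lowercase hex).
0x9990

+0x08: 9b ff ff f4 ⇒ word 0x9bfffff4 (big)
  op=0x9bfffff4>>25=0x4d ⇒ jmp (J)
  imm@[24:0]=0x1fffff4 (s25→-12) ⇒ -12
  target = base 0x9990 + off 0x08 + 4 + imm -12 = 0x9990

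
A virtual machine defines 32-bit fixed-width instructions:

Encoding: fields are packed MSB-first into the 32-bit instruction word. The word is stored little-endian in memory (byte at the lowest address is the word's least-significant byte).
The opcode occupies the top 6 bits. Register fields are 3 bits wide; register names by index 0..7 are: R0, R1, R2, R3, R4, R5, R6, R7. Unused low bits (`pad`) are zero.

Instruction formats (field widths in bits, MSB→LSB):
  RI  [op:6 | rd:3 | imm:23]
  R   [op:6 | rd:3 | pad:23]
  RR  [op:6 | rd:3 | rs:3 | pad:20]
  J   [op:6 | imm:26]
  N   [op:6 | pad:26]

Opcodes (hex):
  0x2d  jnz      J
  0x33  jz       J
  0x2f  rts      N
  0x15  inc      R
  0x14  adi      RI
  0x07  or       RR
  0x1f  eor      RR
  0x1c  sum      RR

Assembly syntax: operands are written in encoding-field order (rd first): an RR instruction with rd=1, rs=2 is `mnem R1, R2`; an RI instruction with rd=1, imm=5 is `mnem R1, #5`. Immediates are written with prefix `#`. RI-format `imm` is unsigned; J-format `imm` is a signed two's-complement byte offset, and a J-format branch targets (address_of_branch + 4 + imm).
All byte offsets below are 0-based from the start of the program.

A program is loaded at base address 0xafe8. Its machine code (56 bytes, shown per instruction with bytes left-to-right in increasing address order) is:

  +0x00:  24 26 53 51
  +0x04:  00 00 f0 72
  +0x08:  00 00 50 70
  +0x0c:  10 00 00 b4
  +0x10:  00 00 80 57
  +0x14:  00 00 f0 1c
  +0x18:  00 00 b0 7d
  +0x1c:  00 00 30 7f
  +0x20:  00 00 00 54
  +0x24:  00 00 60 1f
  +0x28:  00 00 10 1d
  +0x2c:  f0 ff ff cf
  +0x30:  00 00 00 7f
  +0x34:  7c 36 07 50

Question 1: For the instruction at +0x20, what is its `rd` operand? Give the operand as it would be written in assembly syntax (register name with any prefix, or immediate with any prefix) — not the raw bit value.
@+20  little-endian(00 00 00 54) = 0x54000000
  opcode bits[31:26]=0x15: inc/R
  rd@[25:23]=0x0 ⇒ R0

R0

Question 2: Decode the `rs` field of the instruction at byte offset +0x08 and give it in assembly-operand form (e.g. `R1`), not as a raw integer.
off 0x08: read 00 00 50 70 as little → 0x70500000
  op=0x70500000>>26=0x1c ⇒ sum (RR)
  rd: (w>>23)&0x7=0x0 → R0
  rs: (w>>20)&0x7=0x5 → R5

R5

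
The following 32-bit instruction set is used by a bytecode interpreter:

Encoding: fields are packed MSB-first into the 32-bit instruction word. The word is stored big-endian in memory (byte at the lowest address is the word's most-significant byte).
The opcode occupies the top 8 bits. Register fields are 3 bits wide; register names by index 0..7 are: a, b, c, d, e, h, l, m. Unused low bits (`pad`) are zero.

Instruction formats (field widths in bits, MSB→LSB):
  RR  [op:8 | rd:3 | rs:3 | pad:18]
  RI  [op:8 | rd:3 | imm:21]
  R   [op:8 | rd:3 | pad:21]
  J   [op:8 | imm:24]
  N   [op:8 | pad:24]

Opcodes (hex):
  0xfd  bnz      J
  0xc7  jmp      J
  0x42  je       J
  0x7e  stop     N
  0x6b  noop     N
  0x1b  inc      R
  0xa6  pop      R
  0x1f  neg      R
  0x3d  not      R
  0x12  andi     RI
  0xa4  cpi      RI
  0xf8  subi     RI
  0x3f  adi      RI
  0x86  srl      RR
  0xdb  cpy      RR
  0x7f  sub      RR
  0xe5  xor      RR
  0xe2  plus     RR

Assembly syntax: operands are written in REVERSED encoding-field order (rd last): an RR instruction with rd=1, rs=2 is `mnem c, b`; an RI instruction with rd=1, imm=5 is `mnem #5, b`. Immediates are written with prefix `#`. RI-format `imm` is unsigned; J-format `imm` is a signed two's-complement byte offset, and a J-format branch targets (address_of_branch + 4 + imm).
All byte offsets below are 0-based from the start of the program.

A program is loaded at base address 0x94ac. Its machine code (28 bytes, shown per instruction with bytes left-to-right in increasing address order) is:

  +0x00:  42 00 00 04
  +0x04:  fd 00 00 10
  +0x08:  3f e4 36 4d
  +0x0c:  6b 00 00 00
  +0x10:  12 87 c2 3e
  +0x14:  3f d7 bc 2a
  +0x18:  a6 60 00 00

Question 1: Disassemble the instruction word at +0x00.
je #4

+0x00: 42 00 00 04 ⇒ word 0x42000004 (big)
  opcode bits[31:24]=0x42: je/J
  imm@[23:0]=0x4 ⇒ #4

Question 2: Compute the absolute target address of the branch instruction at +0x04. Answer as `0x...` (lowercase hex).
0x94c4

[04] fd 00 00 10 → 0xfd000010
  top 8b → 0xfd → bnz [J]
  imm: (w>>0)&0xffffff=0x10 → #16
  target = base 0x94ac + off 0x04 + 4 + imm 16 = 0x94c4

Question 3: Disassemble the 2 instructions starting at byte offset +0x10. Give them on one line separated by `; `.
andi #508478, e; adi #1555498, l

off 0x10: read 12 87 c2 3e as big → 0x1287c23e
  top 8b → 0x12 → andi [RI]
  [23:21] rd=4 = e
  [20:0] imm=508478 = #508478
off 0x14: read 3f d7 bc 2a as big → 0x3fd7bc2a
  top 8b → 0x3f → adi [RI]
  [23:21] rd=6 = l
  [20:0] imm=1555498 = #1555498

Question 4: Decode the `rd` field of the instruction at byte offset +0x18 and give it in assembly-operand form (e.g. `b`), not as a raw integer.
off 0x18: read a6 60 00 00 as big → 0xa6600000
  opcode bits[31:24]=0xa6: pop/R
  rd@[23:21]=0x3 ⇒ d

d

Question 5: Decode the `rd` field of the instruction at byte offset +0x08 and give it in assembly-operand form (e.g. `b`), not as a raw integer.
m

[08] 3f e4 36 4d → 0x3fe4364d
  opcode bits[31:24]=0x3f: adi/RI
  rd: (w>>21)&0x7=0x7 → m
  imm: (w>>0)&0x1fffff=0x4364d → #276045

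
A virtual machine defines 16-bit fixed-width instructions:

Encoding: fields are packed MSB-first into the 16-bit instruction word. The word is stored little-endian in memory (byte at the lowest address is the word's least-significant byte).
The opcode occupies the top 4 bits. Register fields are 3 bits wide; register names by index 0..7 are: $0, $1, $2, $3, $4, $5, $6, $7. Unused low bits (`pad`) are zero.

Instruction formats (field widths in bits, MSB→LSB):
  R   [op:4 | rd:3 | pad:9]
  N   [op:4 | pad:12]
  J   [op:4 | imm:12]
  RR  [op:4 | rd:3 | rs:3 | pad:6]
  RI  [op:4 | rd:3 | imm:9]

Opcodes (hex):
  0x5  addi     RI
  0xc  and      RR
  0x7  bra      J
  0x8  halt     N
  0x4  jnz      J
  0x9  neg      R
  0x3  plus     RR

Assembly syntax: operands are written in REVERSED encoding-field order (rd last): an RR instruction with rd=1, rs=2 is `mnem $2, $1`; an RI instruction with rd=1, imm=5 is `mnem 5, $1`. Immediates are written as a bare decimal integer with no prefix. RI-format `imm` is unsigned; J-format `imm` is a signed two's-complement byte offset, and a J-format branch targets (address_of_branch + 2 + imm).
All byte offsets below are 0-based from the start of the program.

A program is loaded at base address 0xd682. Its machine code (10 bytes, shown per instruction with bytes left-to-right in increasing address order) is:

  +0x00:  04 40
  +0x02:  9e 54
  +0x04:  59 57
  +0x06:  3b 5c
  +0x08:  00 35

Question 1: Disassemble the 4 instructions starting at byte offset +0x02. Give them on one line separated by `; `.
addi 158, $2; addi 345, $3; addi 59, $6; plus $4, $2

+0x02: 9e 54 ⇒ word 0x549e (little)
  top 4b → 0x5 → addi [RI]
  rd: (w>>9)&0x7=0x2 → $2
  imm: (w>>0)&0x1ff=0x9e → 158
+0x04: 59 57 ⇒ word 0x5759 (little)
  top 4b → 0x5 → addi [RI]
  rd: (w>>9)&0x7=0x3 → $3
  imm: (w>>0)&0x1ff=0x159 → 345
+0x06: 3b 5c ⇒ word 0x5c3b (little)
  top 4b → 0x5 → addi [RI]
  rd: (w>>9)&0x7=0x6 → $6
  imm: (w>>0)&0x1ff=0x3b → 59
+0x08: 00 35 ⇒ word 0x3500 (little)
  top 4b → 0x3 → plus [RR]
  rd: (w>>9)&0x7=0x2 → $2
  rs: (w>>6)&0x7=0x4 → $4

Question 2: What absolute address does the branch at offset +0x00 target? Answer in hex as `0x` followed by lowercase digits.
0xd688

off 0x00: read 04 40 as little → 0x4004
  top 4b → 0x4 → jnz [J]
  imm: (w>>0)&0xfff=0x4 → 4
  target = base 0xd682 + off 0x00 + 2 + imm 4 = 0xd688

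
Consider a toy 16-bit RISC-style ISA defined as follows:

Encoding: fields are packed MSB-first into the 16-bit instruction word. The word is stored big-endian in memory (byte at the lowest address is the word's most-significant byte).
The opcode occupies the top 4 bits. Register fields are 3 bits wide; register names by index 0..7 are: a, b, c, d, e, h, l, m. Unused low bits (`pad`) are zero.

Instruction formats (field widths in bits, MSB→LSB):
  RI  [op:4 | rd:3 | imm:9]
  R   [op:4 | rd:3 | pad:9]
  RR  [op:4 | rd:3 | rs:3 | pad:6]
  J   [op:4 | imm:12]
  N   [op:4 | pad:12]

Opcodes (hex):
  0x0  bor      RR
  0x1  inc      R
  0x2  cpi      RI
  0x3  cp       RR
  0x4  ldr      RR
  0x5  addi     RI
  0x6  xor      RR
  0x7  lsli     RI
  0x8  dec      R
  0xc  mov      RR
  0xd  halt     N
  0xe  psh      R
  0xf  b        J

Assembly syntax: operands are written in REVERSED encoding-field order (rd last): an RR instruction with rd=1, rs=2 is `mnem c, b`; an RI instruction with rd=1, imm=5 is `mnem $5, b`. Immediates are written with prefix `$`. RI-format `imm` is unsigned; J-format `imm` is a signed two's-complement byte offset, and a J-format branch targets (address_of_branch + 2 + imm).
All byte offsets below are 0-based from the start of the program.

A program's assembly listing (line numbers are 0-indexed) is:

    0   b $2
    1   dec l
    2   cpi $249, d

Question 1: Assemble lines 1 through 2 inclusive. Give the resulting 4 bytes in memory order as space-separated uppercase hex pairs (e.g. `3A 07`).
1. dec fields op=0x8:4|rd=6:3|pad=0:9 → word 8c00h → 8c 00
2. cpi fields op=0x2:4|rd=3:3|imm=249:9 → word 26f9h → 26 f9

8C 00 26 F9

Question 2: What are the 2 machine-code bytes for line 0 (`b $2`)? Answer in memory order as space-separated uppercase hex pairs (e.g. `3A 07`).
L0: b op=0xf:4|imm=2:12 ⇒ 0xf002 ⇒ big f0 02

F0 02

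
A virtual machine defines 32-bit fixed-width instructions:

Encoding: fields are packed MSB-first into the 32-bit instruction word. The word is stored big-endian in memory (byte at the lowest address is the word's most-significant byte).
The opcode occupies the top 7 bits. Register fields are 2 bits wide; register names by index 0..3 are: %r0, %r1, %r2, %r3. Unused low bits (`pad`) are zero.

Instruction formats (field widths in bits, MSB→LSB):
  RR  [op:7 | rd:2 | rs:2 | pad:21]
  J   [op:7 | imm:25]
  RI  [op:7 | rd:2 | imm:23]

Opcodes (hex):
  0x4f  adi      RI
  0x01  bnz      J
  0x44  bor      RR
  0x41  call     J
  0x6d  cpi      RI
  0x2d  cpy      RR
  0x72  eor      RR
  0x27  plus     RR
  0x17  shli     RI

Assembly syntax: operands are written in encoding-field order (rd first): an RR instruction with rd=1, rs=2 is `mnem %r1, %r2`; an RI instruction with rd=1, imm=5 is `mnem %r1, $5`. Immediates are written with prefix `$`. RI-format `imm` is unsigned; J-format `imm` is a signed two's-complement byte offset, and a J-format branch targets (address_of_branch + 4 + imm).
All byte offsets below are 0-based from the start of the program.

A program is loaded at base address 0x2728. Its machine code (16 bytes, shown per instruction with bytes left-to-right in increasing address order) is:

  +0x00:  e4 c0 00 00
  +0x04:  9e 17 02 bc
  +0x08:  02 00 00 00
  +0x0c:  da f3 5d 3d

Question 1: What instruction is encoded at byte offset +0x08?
+0x08: 02 00 00 00 ⇒ word 0x02000000 (big)
  top 7b → 0x1 → bnz [J]
  [24:0] imm=0 = $0

bnz $0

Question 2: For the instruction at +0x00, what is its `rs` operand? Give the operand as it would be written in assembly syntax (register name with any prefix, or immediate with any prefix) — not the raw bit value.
%r2

+0x00: e4 c0 00 00 ⇒ word 0xe4c00000 (big)
  opcode bits[31:25]=0x72: eor/RR
  [24:23] rd=1 = %r1
  [22:21] rs=2 = %r2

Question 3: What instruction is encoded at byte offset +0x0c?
+0x0c: da f3 5d 3d ⇒ word 0xdaf35d3d (big)
  top 7b → 0x6d → cpi [RI]
  [24:23] rd=1 = %r1
  [22:0] imm=7560509 = $7560509

cpi %r1, $7560509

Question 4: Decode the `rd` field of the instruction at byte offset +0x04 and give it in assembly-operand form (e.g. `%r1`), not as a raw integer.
%r0

[04] 9e 17 02 bc → 0x9e1702bc
  opcode bits[31:25]=0x4f: adi/RI
  [24:23] rd=0 = %r0
  [22:0] imm=1508028 = $1508028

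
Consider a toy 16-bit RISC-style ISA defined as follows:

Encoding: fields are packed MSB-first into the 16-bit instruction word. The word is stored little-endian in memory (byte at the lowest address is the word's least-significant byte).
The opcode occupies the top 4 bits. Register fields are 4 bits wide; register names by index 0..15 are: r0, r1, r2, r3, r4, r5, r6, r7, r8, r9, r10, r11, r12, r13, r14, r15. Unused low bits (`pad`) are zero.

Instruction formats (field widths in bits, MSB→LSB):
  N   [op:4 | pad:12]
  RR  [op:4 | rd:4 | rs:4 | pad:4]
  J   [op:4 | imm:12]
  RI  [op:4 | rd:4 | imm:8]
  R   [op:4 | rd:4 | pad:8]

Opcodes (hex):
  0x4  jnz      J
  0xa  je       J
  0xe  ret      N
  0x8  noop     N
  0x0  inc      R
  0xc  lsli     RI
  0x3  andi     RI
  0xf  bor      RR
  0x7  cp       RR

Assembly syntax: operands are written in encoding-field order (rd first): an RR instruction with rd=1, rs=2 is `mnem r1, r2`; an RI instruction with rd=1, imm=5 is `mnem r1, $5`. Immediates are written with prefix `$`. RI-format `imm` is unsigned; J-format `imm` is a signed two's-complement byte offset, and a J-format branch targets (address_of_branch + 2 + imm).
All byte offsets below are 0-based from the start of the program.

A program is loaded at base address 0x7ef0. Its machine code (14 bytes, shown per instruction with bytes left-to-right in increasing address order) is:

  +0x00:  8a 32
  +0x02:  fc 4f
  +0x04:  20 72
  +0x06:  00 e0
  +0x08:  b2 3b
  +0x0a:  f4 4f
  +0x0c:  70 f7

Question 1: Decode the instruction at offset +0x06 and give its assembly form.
ret

off 0x06: read 00 e0 as little → 0xe000
  op=0xe000>>12=0xe ⇒ ret (N)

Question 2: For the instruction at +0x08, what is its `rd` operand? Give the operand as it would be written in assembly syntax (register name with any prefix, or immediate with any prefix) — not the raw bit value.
r11

+0x08: b2 3b ⇒ word 0x3bb2 (little)
  op=0x3bb2>>12=0x3 ⇒ andi (RI)
  [11:8] rd=11 = r11
  [7:0] imm=178 = $178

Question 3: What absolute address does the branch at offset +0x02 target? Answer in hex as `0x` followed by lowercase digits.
0x7ef0

off 0x02: read fc 4f as little → 0x4ffc
  opcode bits[15:12]=0x4: jnz/J
  imm@[11:0]=0xffc (s12→-4) ⇒ $-4
  target = base 0x7ef0 + off 0x02 + 2 + imm -4 = 0x7ef0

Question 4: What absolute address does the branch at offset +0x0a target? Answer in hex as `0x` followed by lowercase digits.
0x7ef0

[0a] f4 4f → 0x4ff4
  opcode bits[15:12]=0x4: jnz/J
  imm: (w>>0)&0xfff=0xff4 (s12→-12) → $-12
  target = base 0x7ef0 + off 0x0a + 2 + imm -12 = 0x7ef0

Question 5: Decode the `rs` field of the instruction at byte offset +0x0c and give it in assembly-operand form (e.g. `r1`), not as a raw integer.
r7

off 0x0c: read 70 f7 as little → 0xf770
  opcode bits[15:12]=0xf: bor/RR
  rd: (w>>8)&0xf=0x7 → r7
  rs: (w>>4)&0xf=0x7 → r7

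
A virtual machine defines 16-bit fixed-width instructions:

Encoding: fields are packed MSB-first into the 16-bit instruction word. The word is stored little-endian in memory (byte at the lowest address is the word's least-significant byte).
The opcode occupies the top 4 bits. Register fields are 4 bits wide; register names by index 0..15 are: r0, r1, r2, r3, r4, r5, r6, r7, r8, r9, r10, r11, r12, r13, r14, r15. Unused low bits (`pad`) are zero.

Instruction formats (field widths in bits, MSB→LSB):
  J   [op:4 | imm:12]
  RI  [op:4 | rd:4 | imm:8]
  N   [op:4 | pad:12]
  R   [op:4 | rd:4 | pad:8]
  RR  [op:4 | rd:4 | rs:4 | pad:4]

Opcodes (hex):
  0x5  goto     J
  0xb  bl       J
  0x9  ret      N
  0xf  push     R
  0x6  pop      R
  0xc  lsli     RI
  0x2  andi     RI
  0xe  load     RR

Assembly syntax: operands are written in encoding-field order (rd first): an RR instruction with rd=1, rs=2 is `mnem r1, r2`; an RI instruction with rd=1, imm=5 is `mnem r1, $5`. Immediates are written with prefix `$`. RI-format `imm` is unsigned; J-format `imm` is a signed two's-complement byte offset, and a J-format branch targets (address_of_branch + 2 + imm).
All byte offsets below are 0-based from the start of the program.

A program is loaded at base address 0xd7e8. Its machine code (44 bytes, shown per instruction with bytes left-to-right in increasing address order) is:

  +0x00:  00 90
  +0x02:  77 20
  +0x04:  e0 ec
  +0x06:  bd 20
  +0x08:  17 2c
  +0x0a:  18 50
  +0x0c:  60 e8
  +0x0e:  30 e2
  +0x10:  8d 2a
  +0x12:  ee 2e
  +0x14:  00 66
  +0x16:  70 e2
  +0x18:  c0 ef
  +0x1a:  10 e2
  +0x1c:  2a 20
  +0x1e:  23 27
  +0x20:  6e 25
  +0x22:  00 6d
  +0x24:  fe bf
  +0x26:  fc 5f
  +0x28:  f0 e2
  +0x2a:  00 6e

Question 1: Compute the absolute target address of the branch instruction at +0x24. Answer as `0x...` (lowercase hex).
off 0x24: read fe bf as little → 0xbffe
  op=0xbffe>>12=0xb ⇒ bl (J)
  imm@[11:0]=0xffe (s12→-2) ⇒ $-2
  target = base 0xd7e8 + off 0x24 + 2 + imm -2 = 0xd80c

0xd80c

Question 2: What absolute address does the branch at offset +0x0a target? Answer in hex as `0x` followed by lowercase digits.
+0x0a: 18 50 ⇒ word 0x5018 (little)
  op=0x5018>>12=0x5 ⇒ goto (J)
  imm@[11:0]=0x18 ⇒ $24
  target = base 0xd7e8 + off 0x0a + 2 + imm 24 = 0xd80c

0xd80c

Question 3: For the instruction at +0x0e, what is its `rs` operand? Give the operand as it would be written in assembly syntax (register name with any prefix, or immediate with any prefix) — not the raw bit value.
r3

off 0x0e: read 30 e2 as little → 0xe230
  op=0xe230>>12=0xe ⇒ load (RR)
  [11:8] rd=2 = r2
  [7:4] rs=3 = r3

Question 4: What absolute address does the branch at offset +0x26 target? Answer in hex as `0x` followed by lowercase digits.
+0x26: fc 5f ⇒ word 0x5ffc (little)
  top 4b → 0x5 → goto [J]
  imm: (w>>0)&0xfff=0xffc (s12→-4) → $-4
  target = base 0xd7e8 + off 0x26 + 2 + imm -4 = 0xd80c

0xd80c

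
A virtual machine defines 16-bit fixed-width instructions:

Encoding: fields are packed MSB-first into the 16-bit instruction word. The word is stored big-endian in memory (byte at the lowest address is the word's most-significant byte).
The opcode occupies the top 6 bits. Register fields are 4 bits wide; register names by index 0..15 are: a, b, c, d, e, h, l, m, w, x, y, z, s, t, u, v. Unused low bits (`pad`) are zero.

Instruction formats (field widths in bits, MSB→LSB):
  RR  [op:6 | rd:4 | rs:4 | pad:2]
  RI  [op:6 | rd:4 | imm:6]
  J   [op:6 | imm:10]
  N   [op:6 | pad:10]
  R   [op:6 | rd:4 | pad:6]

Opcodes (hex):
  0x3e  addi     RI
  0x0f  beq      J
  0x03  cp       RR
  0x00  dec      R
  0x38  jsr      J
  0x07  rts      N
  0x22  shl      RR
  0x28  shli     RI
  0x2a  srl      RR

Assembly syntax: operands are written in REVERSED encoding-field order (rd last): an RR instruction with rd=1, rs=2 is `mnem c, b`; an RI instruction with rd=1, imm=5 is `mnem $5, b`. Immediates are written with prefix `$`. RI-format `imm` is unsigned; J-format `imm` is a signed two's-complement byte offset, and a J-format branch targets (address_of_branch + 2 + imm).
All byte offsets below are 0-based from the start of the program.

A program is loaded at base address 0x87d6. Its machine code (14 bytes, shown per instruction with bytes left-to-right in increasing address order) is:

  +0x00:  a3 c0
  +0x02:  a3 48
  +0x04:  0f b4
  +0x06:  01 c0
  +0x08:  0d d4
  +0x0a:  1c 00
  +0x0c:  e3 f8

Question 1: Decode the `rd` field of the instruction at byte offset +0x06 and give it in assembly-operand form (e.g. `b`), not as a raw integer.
[06] 01 c0 → 0x01c0
  top 6b → 0x0 → dec [R]
  rd: (w>>6)&0xf=0x7 → m

m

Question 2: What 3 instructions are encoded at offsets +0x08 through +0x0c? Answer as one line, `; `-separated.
cp h, m; rts; jsr $-8

off 0x08: read 0d d4 as big → 0x0dd4
  op=0x0dd4>>10=0x3 ⇒ cp (RR)
  [9:6] rd=7 = m
  [5:2] rs=5 = h
off 0x0a: read 1c 00 as big → 0x1c00
  op=0x1c00>>10=0x7 ⇒ rts (N)
off 0x0c: read e3 f8 as big → 0xe3f8
  op=0xe3f8>>10=0x38 ⇒ jsr (J)
  [9:0] imm=1016 (s10→-8) = $-8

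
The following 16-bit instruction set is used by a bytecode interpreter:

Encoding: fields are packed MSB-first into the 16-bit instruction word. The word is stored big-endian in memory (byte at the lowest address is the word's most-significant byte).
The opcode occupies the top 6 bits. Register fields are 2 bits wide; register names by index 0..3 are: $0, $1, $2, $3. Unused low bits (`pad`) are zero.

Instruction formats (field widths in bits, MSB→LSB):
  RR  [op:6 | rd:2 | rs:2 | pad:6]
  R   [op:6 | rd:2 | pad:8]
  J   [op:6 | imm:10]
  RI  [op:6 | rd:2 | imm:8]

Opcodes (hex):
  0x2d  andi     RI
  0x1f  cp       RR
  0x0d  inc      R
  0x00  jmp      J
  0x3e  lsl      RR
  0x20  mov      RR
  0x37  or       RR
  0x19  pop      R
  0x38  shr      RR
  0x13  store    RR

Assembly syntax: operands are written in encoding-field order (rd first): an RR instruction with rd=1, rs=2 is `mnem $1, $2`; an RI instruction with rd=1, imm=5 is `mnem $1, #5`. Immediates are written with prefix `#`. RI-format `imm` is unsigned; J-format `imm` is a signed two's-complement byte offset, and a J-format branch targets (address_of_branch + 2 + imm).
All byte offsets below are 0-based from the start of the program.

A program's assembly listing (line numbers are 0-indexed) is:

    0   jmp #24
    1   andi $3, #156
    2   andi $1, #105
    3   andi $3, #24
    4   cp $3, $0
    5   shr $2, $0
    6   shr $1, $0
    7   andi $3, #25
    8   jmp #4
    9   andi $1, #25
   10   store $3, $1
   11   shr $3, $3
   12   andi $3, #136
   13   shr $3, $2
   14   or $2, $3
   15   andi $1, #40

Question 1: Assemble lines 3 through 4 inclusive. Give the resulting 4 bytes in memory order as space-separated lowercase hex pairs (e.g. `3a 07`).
line 3 (andi): pack op=0x2d:6|rd=3:2|imm=24:8 = 0xb718; big→ b7 18
line 4 (cp): pack op=0x1f:6|rd=3:2|rs=0:2|pad=0:6 = 0x7f00; big→ 7f 00

b7 18 7f 00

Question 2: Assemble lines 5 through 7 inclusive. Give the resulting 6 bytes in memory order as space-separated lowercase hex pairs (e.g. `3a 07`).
e2 00 e1 00 b7 19

5. shr fields op=0x38:6|rd=2:2|rs=0:2|pad=0:6 → word e200h → e2 00
6. shr fields op=0x38:6|rd=1:2|rs=0:2|pad=0:6 → word e100h → e1 00
7. andi fields op=0x2d:6|rd=3:2|imm=25:8 → word b719h → b7 19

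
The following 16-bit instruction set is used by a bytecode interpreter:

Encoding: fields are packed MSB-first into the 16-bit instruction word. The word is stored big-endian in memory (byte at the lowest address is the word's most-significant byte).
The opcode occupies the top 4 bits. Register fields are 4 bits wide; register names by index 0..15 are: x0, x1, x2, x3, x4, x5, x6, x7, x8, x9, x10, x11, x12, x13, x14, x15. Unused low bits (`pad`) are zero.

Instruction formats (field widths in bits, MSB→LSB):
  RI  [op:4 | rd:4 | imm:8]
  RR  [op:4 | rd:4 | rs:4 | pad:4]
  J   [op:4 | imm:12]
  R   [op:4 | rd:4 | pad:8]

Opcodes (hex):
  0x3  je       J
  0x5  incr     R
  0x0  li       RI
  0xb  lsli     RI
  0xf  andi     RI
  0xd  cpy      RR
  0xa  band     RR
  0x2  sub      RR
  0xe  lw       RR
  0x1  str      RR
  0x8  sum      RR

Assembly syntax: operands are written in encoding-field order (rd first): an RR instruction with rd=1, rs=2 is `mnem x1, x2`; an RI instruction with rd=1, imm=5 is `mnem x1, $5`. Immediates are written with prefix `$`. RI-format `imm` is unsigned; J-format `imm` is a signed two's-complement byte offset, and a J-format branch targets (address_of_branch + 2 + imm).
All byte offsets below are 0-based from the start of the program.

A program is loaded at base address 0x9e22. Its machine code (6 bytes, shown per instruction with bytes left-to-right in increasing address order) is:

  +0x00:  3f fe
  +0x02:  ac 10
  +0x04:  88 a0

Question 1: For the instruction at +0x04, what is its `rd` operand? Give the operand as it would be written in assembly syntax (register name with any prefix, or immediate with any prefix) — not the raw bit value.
x8

@+04  big-endian(88 a0) = 0x88a0
  opcode bits[15:12]=0x8: sum/RR
  rd@[11:8]=0x8 ⇒ x8
  rs@[7:4]=0xa ⇒ x10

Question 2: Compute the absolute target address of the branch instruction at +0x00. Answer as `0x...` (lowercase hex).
+0x00: 3f fe ⇒ word 0x3ffe (big)
  op=0x3ffe>>12=0x3 ⇒ je (J)
  imm@[11:0]=0xffe (s12→-2) ⇒ $-2
  target = base 0x9e22 + off 0x00 + 2 + imm -2 = 0x9e22

0x9e22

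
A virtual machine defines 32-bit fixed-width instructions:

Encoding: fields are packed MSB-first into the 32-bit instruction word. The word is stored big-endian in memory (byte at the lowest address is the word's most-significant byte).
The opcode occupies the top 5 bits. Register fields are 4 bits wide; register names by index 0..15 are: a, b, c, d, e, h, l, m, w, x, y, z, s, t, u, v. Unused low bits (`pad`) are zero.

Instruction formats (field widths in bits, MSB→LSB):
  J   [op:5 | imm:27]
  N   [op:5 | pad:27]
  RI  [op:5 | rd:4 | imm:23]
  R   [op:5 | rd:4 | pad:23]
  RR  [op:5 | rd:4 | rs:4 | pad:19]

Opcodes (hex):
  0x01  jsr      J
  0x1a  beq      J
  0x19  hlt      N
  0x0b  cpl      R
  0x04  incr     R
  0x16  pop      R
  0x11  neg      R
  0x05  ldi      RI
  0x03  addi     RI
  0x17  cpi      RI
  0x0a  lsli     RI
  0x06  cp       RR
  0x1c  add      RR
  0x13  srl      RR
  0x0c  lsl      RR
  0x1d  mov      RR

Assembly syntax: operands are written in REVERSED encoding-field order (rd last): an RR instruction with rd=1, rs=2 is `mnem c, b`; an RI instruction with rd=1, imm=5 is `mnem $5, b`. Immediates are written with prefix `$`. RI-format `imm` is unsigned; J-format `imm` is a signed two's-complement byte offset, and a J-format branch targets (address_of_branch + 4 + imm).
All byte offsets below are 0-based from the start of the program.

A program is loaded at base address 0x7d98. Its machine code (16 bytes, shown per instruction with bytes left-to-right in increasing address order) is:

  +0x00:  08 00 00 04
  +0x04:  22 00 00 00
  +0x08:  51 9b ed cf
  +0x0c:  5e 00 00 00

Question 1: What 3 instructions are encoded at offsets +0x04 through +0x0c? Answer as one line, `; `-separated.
[04] 22 00 00 00 → 0x22000000
  top 5b → 0x4 → incr [R]
  rd: (w>>23)&0xf=0x4 → e
[08] 51 9b ed cf → 0x519bedcf
  top 5b → 0xa → lsli [RI]
  rd: (w>>23)&0xf=0x3 → d
  imm: (w>>0)&0x7fffff=0x1bedcf → $1830351
[0c] 5e 00 00 00 → 0x5e000000
  top 5b → 0xb → cpl [R]
  rd: (w>>23)&0xf=0xc → s

incr e; lsli $1830351, d; cpl s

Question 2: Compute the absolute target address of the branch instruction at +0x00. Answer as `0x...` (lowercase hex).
0x7da0

[00] 08 00 00 04 → 0x08000004
  top 5b → 0x1 → jsr [J]
  [26:0] imm=4 = $4
  target = base 0x7d98 + off 0x00 + 4 + imm 4 = 0x7da0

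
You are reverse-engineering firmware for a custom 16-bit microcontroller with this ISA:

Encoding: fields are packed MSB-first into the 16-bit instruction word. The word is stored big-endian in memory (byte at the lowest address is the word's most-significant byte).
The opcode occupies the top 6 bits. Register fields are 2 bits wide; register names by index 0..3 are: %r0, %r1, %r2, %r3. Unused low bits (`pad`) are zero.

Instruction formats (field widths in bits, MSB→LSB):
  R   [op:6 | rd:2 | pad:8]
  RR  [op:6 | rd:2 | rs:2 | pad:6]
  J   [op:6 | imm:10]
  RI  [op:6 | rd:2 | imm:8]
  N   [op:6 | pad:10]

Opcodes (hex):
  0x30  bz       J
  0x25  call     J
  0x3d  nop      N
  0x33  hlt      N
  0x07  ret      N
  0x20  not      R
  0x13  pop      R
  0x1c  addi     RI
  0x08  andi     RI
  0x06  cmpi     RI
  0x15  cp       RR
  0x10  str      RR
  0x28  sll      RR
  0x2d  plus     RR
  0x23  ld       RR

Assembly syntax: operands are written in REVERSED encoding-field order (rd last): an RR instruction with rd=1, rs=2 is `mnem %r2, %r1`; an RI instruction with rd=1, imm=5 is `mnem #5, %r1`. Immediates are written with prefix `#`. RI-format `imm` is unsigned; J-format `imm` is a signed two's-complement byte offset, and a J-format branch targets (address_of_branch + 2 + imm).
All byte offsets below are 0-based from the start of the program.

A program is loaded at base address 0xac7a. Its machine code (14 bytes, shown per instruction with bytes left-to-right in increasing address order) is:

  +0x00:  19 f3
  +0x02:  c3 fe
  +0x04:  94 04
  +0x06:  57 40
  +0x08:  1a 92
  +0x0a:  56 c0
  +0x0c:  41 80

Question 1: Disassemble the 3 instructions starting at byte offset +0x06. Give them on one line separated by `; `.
@+06  big-endian(57 40) = 0x5740
  top 6b → 0x15 → cp [RR]
  rd: (w>>8)&0x3=0x3 → %r3
  rs: (w>>6)&0x3=0x1 → %r1
@+08  big-endian(1a 92) = 0x1a92
  top 6b → 0x6 → cmpi [RI]
  rd: (w>>8)&0x3=0x2 → %r2
  imm: (w>>0)&0xff=0x92 → #146
@+0a  big-endian(56 c0) = 0x56c0
  top 6b → 0x15 → cp [RR]
  rd: (w>>8)&0x3=0x2 → %r2
  rs: (w>>6)&0x3=0x3 → %r3

cp %r1, %r3; cmpi #146, %r2; cp %r3, %r2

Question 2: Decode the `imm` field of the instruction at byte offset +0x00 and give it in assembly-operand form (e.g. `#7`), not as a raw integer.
#243

+0x00: 19 f3 ⇒ word 0x19f3 (big)
  op=0x19f3>>10=0x6 ⇒ cmpi (RI)
  [9:8] rd=1 = %r1
  [7:0] imm=243 = #243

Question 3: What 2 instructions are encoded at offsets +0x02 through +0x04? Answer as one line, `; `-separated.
@+02  big-endian(c3 fe) = 0xc3fe
  opcode bits[15:10]=0x30: bz/J
  [9:0] imm=1022 (s10→-2) = #-2
@+04  big-endian(94 04) = 0x9404
  opcode bits[15:10]=0x25: call/J
  [9:0] imm=4 = #4

bz #-2; call #4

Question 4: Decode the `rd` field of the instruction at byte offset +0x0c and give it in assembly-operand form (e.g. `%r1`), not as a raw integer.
@+0c  big-endian(41 80) = 0x4180
  op=0x4180>>10=0x10 ⇒ str (RR)
  rd@[9:8]=0x1 ⇒ %r1
  rs@[7:6]=0x2 ⇒ %r2

%r1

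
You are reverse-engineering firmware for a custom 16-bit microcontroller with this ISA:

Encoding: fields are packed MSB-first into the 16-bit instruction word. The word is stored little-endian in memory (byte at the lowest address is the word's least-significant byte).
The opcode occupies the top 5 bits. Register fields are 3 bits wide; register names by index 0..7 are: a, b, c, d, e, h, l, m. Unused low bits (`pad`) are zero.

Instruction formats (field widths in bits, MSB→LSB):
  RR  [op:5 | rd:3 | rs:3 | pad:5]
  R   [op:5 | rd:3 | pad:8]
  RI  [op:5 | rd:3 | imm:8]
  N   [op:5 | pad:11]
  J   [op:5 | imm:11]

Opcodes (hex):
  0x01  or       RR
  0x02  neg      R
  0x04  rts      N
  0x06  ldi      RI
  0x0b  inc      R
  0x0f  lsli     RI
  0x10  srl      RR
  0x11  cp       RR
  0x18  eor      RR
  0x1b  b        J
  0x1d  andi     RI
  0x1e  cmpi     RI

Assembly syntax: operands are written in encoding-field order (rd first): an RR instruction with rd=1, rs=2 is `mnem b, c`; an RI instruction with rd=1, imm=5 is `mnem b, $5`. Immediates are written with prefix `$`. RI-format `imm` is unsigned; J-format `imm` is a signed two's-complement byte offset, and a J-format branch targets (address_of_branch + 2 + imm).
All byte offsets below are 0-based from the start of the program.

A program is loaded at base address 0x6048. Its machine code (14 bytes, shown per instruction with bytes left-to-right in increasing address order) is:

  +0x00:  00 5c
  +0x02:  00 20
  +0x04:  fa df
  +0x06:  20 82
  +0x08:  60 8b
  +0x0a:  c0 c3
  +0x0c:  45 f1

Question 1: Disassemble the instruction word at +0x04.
b $-6

+0x04: fa df ⇒ word 0xdffa (little)
  top 5b → 0x1b → b [J]
  imm: (w>>0)&0x7ff=0x7fa (s11→-6) → $-6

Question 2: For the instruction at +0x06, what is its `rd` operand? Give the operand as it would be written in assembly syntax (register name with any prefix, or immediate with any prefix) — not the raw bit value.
+0x06: 20 82 ⇒ word 0x8220 (little)
  top 5b → 0x10 → srl [RR]
  rd: (w>>8)&0x7=0x2 → c
  rs: (w>>5)&0x7=0x1 → b

c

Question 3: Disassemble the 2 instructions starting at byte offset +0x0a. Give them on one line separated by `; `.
eor d, l; cmpi b, $69

+0x0a: c0 c3 ⇒ word 0xc3c0 (little)
  top 5b → 0x18 → eor [RR]
  [10:8] rd=3 = d
  [7:5] rs=6 = l
+0x0c: 45 f1 ⇒ word 0xf145 (little)
  top 5b → 0x1e → cmpi [RI]
  [10:8] rd=1 = b
  [7:0] imm=69 = $69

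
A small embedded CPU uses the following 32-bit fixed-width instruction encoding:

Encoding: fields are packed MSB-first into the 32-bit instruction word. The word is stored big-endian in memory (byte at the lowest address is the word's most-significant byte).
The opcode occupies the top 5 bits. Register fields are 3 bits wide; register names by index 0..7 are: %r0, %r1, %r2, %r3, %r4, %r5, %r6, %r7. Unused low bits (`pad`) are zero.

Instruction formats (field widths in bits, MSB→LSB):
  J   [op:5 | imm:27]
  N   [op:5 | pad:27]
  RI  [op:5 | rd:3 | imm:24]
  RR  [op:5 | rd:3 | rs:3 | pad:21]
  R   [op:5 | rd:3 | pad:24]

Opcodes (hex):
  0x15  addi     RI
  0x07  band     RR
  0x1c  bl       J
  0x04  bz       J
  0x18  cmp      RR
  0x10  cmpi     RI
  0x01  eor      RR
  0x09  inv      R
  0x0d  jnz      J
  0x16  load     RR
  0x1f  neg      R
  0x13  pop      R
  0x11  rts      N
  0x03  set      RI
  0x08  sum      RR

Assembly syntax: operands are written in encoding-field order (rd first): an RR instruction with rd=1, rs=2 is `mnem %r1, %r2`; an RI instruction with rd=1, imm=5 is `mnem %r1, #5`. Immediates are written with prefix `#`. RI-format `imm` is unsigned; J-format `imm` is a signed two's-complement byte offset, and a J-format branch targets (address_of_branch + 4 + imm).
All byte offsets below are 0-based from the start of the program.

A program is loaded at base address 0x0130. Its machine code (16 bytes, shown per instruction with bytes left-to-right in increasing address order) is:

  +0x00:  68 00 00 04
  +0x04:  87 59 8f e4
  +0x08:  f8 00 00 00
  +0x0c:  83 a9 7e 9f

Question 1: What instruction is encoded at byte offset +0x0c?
[0c] 83 a9 7e 9f → 0x83a97e9f
  op=0x83a97e9f>>27=0x10 ⇒ cmpi (RI)
  rd@[26:24]=0x3 ⇒ %r3
  imm@[23:0]=0xa97e9f ⇒ #11107999

cmpi %r3, #11107999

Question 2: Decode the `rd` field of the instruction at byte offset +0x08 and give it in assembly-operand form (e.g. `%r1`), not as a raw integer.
@+08  big-endian(f8 00 00 00) = 0xf8000000
  opcode bits[31:27]=0x1f: neg/R
  rd@[26:24]=0x0 ⇒ %r0

%r0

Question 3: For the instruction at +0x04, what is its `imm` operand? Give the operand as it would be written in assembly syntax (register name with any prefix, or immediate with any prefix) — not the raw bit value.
+0x04: 87 59 8f e4 ⇒ word 0x87598fe4 (big)
  op=0x87598fe4>>27=0x10 ⇒ cmpi (RI)
  rd@[26:24]=0x7 ⇒ %r7
  imm@[23:0]=0x598fe4 ⇒ #5869540

#5869540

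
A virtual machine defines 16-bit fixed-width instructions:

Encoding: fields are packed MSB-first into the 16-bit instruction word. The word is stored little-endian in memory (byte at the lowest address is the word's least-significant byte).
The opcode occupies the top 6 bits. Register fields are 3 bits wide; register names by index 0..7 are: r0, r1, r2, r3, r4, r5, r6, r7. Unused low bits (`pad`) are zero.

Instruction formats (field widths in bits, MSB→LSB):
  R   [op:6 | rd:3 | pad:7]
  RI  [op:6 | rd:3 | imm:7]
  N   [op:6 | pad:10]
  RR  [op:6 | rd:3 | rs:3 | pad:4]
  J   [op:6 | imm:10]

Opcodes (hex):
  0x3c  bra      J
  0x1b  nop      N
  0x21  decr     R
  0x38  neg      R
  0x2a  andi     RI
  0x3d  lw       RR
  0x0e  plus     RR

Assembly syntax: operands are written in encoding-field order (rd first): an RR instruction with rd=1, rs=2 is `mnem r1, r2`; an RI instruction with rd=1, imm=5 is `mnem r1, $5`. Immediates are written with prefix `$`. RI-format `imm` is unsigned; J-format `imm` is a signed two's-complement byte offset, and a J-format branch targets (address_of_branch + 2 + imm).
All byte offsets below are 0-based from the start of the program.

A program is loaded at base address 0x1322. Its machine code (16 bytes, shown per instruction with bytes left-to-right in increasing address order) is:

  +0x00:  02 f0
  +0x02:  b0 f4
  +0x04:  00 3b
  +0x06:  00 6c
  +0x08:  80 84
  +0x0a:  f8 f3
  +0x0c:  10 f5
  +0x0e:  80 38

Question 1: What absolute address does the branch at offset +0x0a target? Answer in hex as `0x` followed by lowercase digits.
+0x0a: f8 f3 ⇒ word 0xf3f8 (little)
  top 6b → 0x3c → bra [J]
  imm: (w>>0)&0x3ff=0x3f8 (s10→-8) → $-8
  target = base 0x1322 + off 0x0a + 2 + imm -8 = 0x1326

0x1326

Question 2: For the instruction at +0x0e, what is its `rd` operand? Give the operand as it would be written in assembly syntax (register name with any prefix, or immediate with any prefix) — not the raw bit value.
r1

@+0e  little-endian(80 38) = 0x3880
  opcode bits[15:10]=0xe: plus/RR
  rd@[9:7]=0x1 ⇒ r1
  rs@[6:4]=0x0 ⇒ r0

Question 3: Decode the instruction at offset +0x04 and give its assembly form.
off 0x04: read 00 3b as little → 0x3b00
  op=0x3b00>>10=0xe ⇒ plus (RR)
  rd: (w>>7)&0x7=0x6 → r6
  rs: (w>>4)&0x7=0x0 → r0

plus r6, r0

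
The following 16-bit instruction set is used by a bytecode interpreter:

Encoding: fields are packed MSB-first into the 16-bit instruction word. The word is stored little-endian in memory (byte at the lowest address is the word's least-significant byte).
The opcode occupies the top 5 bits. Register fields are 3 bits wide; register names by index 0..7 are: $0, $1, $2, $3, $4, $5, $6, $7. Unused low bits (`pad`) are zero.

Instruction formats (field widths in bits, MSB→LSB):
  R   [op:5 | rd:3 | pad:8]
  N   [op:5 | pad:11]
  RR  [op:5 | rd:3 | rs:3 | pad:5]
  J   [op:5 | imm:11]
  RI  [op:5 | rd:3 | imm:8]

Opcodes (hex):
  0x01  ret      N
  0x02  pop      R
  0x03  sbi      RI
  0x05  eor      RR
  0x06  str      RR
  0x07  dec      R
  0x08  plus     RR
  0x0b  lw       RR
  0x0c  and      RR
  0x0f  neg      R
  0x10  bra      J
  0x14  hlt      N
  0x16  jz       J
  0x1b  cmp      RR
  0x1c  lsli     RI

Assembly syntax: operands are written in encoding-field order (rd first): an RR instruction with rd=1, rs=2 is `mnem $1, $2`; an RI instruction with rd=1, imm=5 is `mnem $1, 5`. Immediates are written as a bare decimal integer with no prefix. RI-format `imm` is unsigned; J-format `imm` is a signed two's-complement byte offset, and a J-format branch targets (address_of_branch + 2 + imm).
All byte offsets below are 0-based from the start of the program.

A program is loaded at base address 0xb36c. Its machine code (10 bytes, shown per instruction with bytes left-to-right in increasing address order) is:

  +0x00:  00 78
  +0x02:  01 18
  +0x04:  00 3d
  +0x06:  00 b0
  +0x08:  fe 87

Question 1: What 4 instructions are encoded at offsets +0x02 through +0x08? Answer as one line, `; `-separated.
sbi $0, 1; dec $5; jz 0; bra -2

off 0x02: read 01 18 as little → 0x1801
  op=0x1801>>11=0x3 ⇒ sbi (RI)
  rd: (w>>8)&0x7=0x0 → $0
  imm: (w>>0)&0xff=0x1 → 1
off 0x04: read 00 3d as little → 0x3d00
  op=0x3d00>>11=0x7 ⇒ dec (R)
  rd: (w>>8)&0x7=0x5 → $5
off 0x06: read 00 b0 as little → 0xb000
  op=0xb000>>11=0x16 ⇒ jz (J)
  imm: (w>>0)&0x7ff=0x0 → 0
off 0x08: read fe 87 as little → 0x87fe
  op=0x87fe>>11=0x10 ⇒ bra (J)
  imm: (w>>0)&0x7ff=0x7fe (s11→-2) → -2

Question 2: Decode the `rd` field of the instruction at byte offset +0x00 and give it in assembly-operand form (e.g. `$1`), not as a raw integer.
$0

+0x00: 00 78 ⇒ word 0x7800 (little)
  opcode bits[15:11]=0xf: neg/R
  rd@[10:8]=0x0 ⇒ $0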